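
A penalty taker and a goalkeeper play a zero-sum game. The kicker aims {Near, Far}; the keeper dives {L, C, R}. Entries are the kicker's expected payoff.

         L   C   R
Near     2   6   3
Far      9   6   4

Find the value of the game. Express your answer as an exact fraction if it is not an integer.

4

Row minima: Near → 2, Far → 4; maximin = 4.
Column maxima: L → 9, C → 6, R → 4; minimax = 4.
Since maximin = minimax = 4, there is a saddle point and the value is 4.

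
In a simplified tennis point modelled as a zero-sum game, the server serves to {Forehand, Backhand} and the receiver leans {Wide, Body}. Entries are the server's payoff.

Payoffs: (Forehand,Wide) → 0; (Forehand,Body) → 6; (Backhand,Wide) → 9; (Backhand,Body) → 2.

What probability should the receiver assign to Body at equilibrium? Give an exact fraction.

Row minima: Forehand → 0, Backhand → 2; maximin = 2.
Column maxima: Wide → 9, Body → 6; minimax = 6.
2 ≠ 6, so there is no saddle point; optimal play is mixed.
Let the server play Forehand with probability p. Expected payoff against Wide: 0p + 9(1−p) = −9p + 9; against Body: 6p + 2(1−p) = 4p + 2.
Setting these equal: −9p + 9 = 4p + 2 ⇒ −13p = -7 ⇒ p = 7/13, and the value is (-9)·(7/13) + 9 = 54/13.
For the receiver: with q = P(Wide), equating Forehand's and Backhand's payoffs gives −6q + 6 = 7q + 2 ⇒ q = 4/13.

9/13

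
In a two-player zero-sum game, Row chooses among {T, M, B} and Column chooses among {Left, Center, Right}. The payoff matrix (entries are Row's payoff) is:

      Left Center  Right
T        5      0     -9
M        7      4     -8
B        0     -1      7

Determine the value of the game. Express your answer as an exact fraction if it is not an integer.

Row minima: T → -9, M → -8, B → -1; maximin = -1.
Column maxima: Left → 7, Center → 4, Right → 7; minimax = 4.
-1 ≠ 4, so there is no saddle point; optimal play is mixed.
T is strictly dominated by M, so Row never plays it.
Left is strictly dominated by Center (it gives Row strictly more in every row), so Column never plays it.
On the remaining 2×2 (M, B vs Center, Right):
Let Row play M with probability p. Expected payoff against Center: 4p + (-1)(1−p) = 5p − 1; against Right: (-8)p + 7(1−p) = −15p + 7.
Setting these equal: 5p − 1 = −15p + 7 ⇒ 20p = 8 ⇒ p = 2/5, and the value is (5)·(2/5) − 1 = 1.
For Column: with q = P(Center), equating M's and B's payoffs gives 12q − 8 = −8q + 7 ⇒ q = 3/4.

1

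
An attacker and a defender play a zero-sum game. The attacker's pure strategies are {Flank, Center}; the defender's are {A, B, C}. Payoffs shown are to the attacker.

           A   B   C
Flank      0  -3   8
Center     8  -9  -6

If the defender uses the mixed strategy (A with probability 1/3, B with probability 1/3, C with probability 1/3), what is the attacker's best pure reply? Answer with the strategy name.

Expected payoff of Flank: (1/3)·0 + (1/3)·(-3) + (1/3)·8 = 5/3.
Expected payoff of Center: (1/3)·8 + (1/3)·(-9) + (1/3)·(-6) = -7/3.
The largest is 5/3, so the attacker's best response is Flank.

Flank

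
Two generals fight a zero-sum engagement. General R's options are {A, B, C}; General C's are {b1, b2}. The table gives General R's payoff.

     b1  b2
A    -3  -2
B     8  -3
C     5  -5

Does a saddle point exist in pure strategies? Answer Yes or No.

Row minima: A → -3, B → -3, C → -5; maximin = -3.
Column maxima: b1 → 8, b2 → -2; minimax = -2.
-3 ≠ -2, so no pure-strategy equilibrium exists.

No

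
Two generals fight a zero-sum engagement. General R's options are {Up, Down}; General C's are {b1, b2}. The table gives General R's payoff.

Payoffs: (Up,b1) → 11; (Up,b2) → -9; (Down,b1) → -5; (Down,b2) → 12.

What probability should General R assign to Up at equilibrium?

17/37

Row minima: Up → -9, Down → -5; maximin = -5.
Column maxima: b1 → 11, b2 → 12; minimax = 11.
-5 ≠ 11, so there is no saddle point; optimal play is mixed.
Let General R play Up with probability p. Expected payoff against b1: 11p + (-5)(1−p) = 16p − 5; against b2: (-9)p + 12(1−p) = −21p + 12.
Setting these equal: 16p − 5 = −21p + 12 ⇒ 37p = 17 ⇒ p = 17/37, and the value is (16)·(17/37) − 5 = 87/37.
For General C: with q = P(b1), equating Up's and Down's payoffs gives 20q − 9 = −17q + 12 ⇒ q = 21/37.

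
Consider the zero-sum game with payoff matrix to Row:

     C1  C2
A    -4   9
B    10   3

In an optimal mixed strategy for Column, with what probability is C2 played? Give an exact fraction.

7/10

Row minima: A → -4, B → 3; maximin = 3.
Column maxima: C1 → 10, C2 → 9; minimax = 9.
3 ≠ 9, so there is no saddle point; optimal play is mixed.
Let Row play A with probability p. Expected payoff against C1: (-4)p + 10(1−p) = −14p + 10; against C2: 9p + 3(1−p) = 6p + 3.
Setting these equal: −14p + 10 = 6p + 3 ⇒ −20p = -7 ⇒ p = 7/20, and the value is (-14)·(7/20) + 10 = 51/10.
For Column: with q = P(C1), equating A's and B's payoffs gives −13q + 9 = 7q + 3 ⇒ q = 3/10.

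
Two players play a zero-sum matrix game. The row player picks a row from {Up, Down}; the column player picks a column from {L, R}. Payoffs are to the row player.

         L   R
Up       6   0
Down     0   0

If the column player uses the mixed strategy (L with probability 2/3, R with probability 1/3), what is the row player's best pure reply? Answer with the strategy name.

Up

Expected payoff of Up: (2/3)·6 + (1/3)·0 = 4.
Expected payoff of Down: (2/3)·0 + (1/3)·0 = 0.
The largest is 4, so the row player's best response is Up.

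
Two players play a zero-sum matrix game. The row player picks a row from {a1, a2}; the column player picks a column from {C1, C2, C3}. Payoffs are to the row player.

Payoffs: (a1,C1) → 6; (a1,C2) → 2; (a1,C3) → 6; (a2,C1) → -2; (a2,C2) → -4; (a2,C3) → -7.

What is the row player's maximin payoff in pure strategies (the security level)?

Row minima: a1 → 2, a2 → -7.
The best of these is 2.

2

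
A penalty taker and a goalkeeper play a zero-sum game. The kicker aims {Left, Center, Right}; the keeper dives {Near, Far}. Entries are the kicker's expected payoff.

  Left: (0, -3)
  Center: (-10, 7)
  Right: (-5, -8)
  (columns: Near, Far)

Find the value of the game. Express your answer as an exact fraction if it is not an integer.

Row minima: Left → -3, Center → -10, Right → -8; maximin = -3.
Column maxima: Near → 0, Far → 7; minimax = 0.
-3 ≠ 0, so there is no saddle point; optimal play is mixed.
Right is strictly dominated by Left, so the kicker never plays it.
On the remaining 2×2 (Left, Center vs Near, Far):
Let the kicker play Left with probability p. Expected payoff against Near: 0p + (-10)(1−p) = 10p − 10; against Far: (-3)p + 7(1−p) = −10p + 7.
Setting these equal: 10p − 10 = −10p + 7 ⇒ 20p = 17 ⇒ p = 17/20, and the value is (10)·(17/20) − 10 = -3/2.
For the keeper: with q = P(Near), equating Left's and Center's payoffs gives 3q − 3 = −17q + 7 ⇒ q = 1/2.

-3/2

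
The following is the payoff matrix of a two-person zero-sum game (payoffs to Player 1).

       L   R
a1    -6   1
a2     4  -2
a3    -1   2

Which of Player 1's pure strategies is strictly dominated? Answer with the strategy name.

a1

a3 gives a strictly higher payoff than a1 against every column: -1 > -6, 2 > 1.
So a1 is strictly dominated and Player 1 never plays it.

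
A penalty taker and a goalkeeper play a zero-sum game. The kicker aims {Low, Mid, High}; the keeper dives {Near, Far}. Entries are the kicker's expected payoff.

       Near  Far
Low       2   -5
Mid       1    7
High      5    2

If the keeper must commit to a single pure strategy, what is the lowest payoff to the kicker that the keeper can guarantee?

Column maxima: Near → 5, Far → 7.
The smallest of these is 5.

5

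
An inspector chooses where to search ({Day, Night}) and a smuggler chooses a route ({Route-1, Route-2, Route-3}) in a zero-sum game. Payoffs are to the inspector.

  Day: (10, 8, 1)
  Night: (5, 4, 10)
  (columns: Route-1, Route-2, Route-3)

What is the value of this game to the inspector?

Row minima: Day → 1, Night → 4; maximin = 4.
Column maxima: Route-1 → 10, Route-2 → 8, Route-3 → 10; minimax = 8.
4 ≠ 8, so there is no saddle point; optimal play is mixed.
Route-1 is strictly dominated by Route-2 (it gives the inspector strictly more in every row), so the smuggler never plays it.
On the remaining 2×2 (Day, Night vs Route-2, Route-3):
Let the inspector play Day with probability p. Expected payoff against Route-2: 8p + 4(1−p) = 4p + 4; against Route-3: 1p + 10(1−p) = −9p + 10.
Setting these equal: 4p + 4 = −9p + 10 ⇒ 13p = 6 ⇒ p = 6/13, and the value is (4)·(6/13) + 4 = 76/13.
For the smuggler: with q = P(Route-2), equating Day's and Night's payoffs gives 7q + 1 = −6q + 10 ⇒ q = 9/13.

76/13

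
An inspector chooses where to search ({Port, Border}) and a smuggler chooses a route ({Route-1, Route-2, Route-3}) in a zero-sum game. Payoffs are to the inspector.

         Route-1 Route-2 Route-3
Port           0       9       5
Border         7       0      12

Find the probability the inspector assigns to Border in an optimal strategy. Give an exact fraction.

Row minima: Port → 0, Border → 0; maximin = 0.
Column maxima: Route-1 → 7, Route-2 → 9, Route-3 → 12; minimax = 7.
0 ≠ 7, so there is no saddle point; optimal play is mixed.
Route-3 is strictly dominated by Route-1 (it gives the inspector strictly more in every row), so the smuggler never plays it.
On the remaining 2×2 (Port, Border vs Route-1, Route-2):
Let the inspector play Port with probability p. Expected payoff against Route-1: 0p + 7(1−p) = −7p + 7; against Route-2: 9p + 0(1−p) = 9p.
Setting these equal: −7p + 7 = 9p ⇒ −16p = -7 ⇒ p = 7/16, and the value is (-7)·(7/16) + 7 = 63/16.
For the smuggler: with q = P(Route-1), equating Port's and Border's payoffs gives −9q + 9 = 7q ⇒ q = 9/16.

9/16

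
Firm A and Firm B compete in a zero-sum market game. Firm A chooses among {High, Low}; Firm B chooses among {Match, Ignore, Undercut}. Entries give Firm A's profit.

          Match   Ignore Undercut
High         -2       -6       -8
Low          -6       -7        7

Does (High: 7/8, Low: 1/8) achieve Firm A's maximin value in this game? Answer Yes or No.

Yes

Against Match this mix gives (7/8)·(-2) + (1/8)·(-6) = -5/2.
Against Ignore this mix gives (7/8)·(-6) + (1/8)·(-7) = -49/8.
Against Undercut this mix gives (7/8)·(-8) + (1/8)·7 = -49/8.
All of Firm B's active replies (Ignore, Undercut) yield -49/8, and no column does worse for Firm A. The mix makes Firm B indifferent and guarantees -49/8, so it is optimal.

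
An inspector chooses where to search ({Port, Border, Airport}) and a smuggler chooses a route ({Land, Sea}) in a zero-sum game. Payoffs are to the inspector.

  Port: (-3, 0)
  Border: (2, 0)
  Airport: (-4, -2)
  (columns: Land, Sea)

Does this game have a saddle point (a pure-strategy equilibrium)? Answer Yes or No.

Yes

Row minima: Port → -3, Border → 0, Airport → -4; maximin = 0.
Column maxima: Land → 2, Sea → 0; minimax = 0.
maximin = minimax = 0, so a saddle point exists.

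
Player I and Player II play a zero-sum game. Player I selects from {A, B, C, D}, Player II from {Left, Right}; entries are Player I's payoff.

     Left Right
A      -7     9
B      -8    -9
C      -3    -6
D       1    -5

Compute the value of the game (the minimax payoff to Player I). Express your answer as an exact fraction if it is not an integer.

Row minima: A → -7, B → -9, C → -6, D → -5; maximin = -5.
Column maxima: Left → 1, Right → 9; minimax = 1.
-5 ≠ 1, so there is no saddle point; optimal play is mixed.
B is strictly dominated by A, so Player I never plays it.
C is strictly dominated by D, so Player I never plays it.
On the remaining 2×2 (A, D vs Left, Right):
Let Player I play A with probability p. Expected payoff against Left: (-7)p + 1(1−p) = −8p + 1; against Right: 9p + (-5)(1−p) = 14p − 5.
Setting these equal: −8p + 1 = 14p − 5 ⇒ −22p = -6 ⇒ p = 3/11, and the value is (-8)·(3/11) + 1 = -13/11.
For Player II: with q = P(Left), equating A's and D's payoffs gives −16q + 9 = 6q − 5 ⇒ q = 7/11.

-13/11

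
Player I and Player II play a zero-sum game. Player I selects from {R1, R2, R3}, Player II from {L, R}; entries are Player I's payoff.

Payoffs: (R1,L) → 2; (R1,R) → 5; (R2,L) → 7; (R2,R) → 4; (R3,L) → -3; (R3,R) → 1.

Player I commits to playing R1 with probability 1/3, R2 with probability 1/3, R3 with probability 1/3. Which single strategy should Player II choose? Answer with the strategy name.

If Player II plays L, Player I's expected payoff is (1/3)·2 + (1/3)·7 + (1/3)·(-3) = 2.
If Player II plays R, Player I's expected payoff is (1/3)·5 + (1/3)·4 + (1/3)·1 = 10/3.
Player II minimizes Player I's payoff; the smallest is 2, so the best response is L.

L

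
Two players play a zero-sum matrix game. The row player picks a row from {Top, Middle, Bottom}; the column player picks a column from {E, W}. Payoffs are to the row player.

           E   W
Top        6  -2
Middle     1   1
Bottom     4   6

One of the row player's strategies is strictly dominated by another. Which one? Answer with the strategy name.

Bottom gives a strictly higher payoff than Middle against every column: 4 > 1, 6 > 1.
So Middle is strictly dominated and the row player never plays it.

Middle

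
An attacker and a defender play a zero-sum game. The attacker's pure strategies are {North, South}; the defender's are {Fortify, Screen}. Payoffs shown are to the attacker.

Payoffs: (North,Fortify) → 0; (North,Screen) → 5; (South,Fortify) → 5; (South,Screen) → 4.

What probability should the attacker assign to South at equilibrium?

5/6

Row minima: North → 0, South → 4; maximin = 4.
Column maxima: Fortify → 5, Screen → 5; minimax = 5.
4 ≠ 5, so there is no saddle point; optimal play is mixed.
Let the attacker play North with probability p. Expected payoff against Fortify: 0p + 5(1−p) = −5p + 5; against Screen: 5p + 4(1−p) = p + 4.
Setting these equal: −5p + 5 = p + 4 ⇒ −6p = -1 ⇒ p = 1/6, and the value is (-5)·(1/6) + 5 = 25/6.
For the defender: with q = P(Fortify), equating North's and South's payoffs gives −5q + 5 = q + 4 ⇒ q = 1/6.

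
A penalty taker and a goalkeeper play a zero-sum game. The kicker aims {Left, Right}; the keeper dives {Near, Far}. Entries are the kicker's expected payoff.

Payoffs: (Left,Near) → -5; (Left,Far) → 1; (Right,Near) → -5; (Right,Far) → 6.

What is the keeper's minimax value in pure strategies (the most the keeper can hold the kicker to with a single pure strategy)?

-5

Column maxima: Near → -5, Far → 6.
The smallest of these is -5.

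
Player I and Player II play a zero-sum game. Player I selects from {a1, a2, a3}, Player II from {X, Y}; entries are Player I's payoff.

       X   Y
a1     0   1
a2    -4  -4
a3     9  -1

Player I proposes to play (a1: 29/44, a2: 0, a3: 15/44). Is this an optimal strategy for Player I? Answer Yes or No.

Against X this mix gives (29/44)·0 + (15/44)·9 = 135/44.
Against Y this mix gives (29/44)·1 + (15/44)·(-1) = 7/22.
Player II will play Y, holding Player I to 7/22. Shifting weight toward the row that does better against Y would raise this floor (the equalizing mix achieves 9/11 against both Y and X), so the proposed strategy is not optimal.

No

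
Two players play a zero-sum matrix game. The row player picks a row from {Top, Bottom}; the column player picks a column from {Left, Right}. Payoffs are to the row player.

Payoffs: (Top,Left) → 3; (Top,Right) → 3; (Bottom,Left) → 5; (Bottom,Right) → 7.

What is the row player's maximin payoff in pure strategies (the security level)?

5

Row minima: Top → 3, Bottom → 5.
The best of these is 5.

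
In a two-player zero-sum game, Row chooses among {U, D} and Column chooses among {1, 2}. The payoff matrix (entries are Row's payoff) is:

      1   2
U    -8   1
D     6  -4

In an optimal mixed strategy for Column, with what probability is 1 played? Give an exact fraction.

5/19

Row minima: U → -8, D → -4; maximin = -4.
Column maxima: 1 → 6, 2 → 1; minimax = 1.
-4 ≠ 1, so there is no saddle point; optimal play is mixed.
Let Row play U with probability p. Expected payoff against 1: (-8)p + 6(1−p) = −14p + 6; against 2: 1p + (-4)(1−p) = 5p − 4.
Setting these equal: −14p + 6 = 5p − 4 ⇒ −19p = -10 ⇒ p = 10/19, and the value is (-14)·(10/19) + 6 = -26/19.
For Column: with q = P(1), equating U's and D's payoffs gives −9q + 1 = 10q − 4 ⇒ q = 5/19.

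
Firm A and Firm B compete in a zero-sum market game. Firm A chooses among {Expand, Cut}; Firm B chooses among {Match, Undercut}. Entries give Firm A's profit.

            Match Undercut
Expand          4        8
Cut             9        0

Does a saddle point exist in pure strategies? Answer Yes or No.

No

Row minima: Expand → 4, Cut → 0; maximin = 4.
Column maxima: Match → 9, Undercut → 8; minimax = 8.
4 ≠ 8, so no pure-strategy equilibrium exists.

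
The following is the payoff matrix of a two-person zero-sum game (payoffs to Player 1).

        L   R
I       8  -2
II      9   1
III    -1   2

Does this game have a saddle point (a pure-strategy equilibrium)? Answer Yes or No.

No

Row minima: I → -2, II → 1, III → -1; maximin = 1.
Column maxima: L → 9, R → 2; minimax = 2.
1 ≠ 2, so no pure-strategy equilibrium exists.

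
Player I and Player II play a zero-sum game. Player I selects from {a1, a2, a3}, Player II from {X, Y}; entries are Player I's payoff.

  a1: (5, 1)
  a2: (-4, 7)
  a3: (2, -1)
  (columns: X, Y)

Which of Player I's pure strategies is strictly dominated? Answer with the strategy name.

a3

a1 gives a strictly higher payoff than a3 against every column: 5 > 2, 1 > -1.
So a3 is strictly dominated and Player I never plays it.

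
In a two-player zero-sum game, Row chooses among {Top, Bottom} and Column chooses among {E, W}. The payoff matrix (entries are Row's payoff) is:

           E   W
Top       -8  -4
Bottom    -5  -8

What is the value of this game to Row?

Row minima: Top → -8, Bottom → -8; maximin = -8.
Column maxima: E → -5, W → -4; minimax = -5.
-8 ≠ -5, so there is no saddle point; optimal play is mixed.
Let Row play Top with probability p. Expected payoff against E: (-8)p + (-5)(1−p) = −3p − 5; against W: (-4)p + (-8)(1−p) = 4p − 8.
Setting these equal: −3p − 5 = 4p − 8 ⇒ −7p = -3 ⇒ p = 3/7, and the value is (-3)·(3/7) − 5 = -44/7.
For Column: with q = P(E), equating Top's and Bottom's payoffs gives −4q − 4 = 3q − 8 ⇒ q = 4/7.

-44/7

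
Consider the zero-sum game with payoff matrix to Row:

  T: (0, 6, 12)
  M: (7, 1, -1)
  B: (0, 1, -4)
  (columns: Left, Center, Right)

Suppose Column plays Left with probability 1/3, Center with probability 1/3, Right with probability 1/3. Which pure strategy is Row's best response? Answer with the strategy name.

T

Expected payoff of T: (1/3)·0 + (1/3)·6 + (1/3)·12 = 6.
Expected payoff of M: (1/3)·7 + (1/3)·1 + (1/3)·(-1) = 7/3.
Expected payoff of B: (1/3)·0 + (1/3)·1 + (1/3)·(-4) = -1.
The largest is 6, so Row's best response is T.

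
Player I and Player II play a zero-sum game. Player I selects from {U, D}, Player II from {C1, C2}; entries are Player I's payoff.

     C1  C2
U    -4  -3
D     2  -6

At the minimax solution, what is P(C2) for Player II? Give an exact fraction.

2/3

Row minima: U → -4, D → -6; maximin = -4.
Column maxima: C1 → 2, C2 → -3; minimax = -3.
-4 ≠ -3, so there is no saddle point; optimal play is mixed.
Let Player I play U with probability p. Expected payoff against C1: (-4)p + 2(1−p) = −6p + 2; against C2: (-3)p + (-6)(1−p) = 3p − 6.
Setting these equal: −6p + 2 = 3p − 6 ⇒ −9p = -8 ⇒ p = 8/9, and the value is (-6)·(8/9) + 2 = -10/3.
For Player II: with q = P(C1), equating U's and D's payoffs gives −q − 3 = 8q − 6 ⇒ q = 1/3.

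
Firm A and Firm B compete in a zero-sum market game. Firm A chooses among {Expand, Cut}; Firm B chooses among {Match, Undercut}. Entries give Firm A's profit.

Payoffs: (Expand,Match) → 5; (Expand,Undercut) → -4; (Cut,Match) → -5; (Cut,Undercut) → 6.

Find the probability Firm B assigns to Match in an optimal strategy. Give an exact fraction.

1/2

Row minima: Expand → -4, Cut → -5; maximin = -4.
Column maxima: Match → 5, Undercut → 6; minimax = 5.
-4 ≠ 5, so there is no saddle point; optimal play is mixed.
Let Firm A play Expand with probability p. Expected payoff against Match: 5p + (-5)(1−p) = 10p − 5; against Undercut: (-4)p + 6(1−p) = −10p + 6.
Setting these equal: 10p − 5 = −10p + 6 ⇒ 20p = 11 ⇒ p = 11/20, and the value is (10)·(11/20) − 5 = 1/2.
For Firm B: with q = P(Match), equating Expand's and Cut's payoffs gives 9q − 4 = −11q + 6 ⇒ q = 1/2.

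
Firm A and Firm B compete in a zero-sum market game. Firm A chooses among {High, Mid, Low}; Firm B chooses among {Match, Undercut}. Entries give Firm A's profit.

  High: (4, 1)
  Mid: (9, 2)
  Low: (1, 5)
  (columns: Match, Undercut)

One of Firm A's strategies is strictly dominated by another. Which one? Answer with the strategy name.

High

Mid gives a strictly higher payoff than High against every column: 9 > 4, 2 > 1.
So High is strictly dominated and Firm A never plays it.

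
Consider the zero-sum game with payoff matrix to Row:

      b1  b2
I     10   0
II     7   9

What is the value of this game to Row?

Row minima: I → 0, II → 7; maximin = 7.
Column maxima: b1 → 10, b2 → 9; minimax = 9.
7 ≠ 9, so there is no saddle point; optimal play is mixed.
Let Row play I with probability p. Expected payoff against b1: 10p + 7(1−p) = 3p + 7; against b2: 0p + 9(1−p) = −9p + 9.
Setting these equal: 3p + 7 = −9p + 9 ⇒ 12p = 2 ⇒ p = 1/6, and the value is (3)·(1/6) + 7 = 15/2.
For Column: with q = P(b1), equating I's and II's payoffs gives 10q = −2q + 9 ⇒ q = 3/4.

15/2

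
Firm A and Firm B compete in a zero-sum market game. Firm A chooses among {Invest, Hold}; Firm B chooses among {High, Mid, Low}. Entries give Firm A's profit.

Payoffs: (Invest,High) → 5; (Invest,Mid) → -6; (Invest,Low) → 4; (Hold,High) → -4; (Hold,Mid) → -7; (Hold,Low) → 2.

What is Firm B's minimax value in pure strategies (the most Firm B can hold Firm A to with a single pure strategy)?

Column maxima: High → 5, Mid → -6, Low → 4.
The smallest of these is -6.

-6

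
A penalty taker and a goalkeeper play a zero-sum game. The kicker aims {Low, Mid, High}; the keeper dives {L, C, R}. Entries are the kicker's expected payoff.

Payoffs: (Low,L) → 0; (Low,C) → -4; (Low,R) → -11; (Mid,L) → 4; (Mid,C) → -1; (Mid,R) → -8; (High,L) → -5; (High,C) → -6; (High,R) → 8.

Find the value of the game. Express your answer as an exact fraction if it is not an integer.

-8/3

Row minima: Low → -11, Mid → -8, High → -6; maximin = -6.
Column maxima: L → 4, C → -1, R → 8; minimax = -1.
-6 ≠ -1, so there is no saddle point; optimal play is mixed.
Low is strictly dominated by Mid, so the kicker never plays it.
L is strictly dominated by C (it gives the kicker strictly more in every row), so the keeper never plays it.
On the remaining 2×2 (Mid, High vs C, R):
Let the kicker play Mid with probability p. Expected payoff against C: (-1)p + (-6)(1−p) = 5p − 6; against R: (-8)p + 8(1−p) = −16p + 8.
Setting these equal: 5p − 6 = −16p + 8 ⇒ 21p = 14 ⇒ p = 2/3, and the value is (5)·(2/3) − 6 = -8/3.
For the keeper: with q = P(C), equating Mid's and High's payoffs gives 7q − 8 = −14q + 8 ⇒ q = 16/21.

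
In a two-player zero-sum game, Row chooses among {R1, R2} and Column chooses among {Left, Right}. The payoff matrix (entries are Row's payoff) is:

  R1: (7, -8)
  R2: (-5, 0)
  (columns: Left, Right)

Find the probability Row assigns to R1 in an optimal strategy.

Row minima: R1 → -8, R2 → -5; maximin = -5.
Column maxima: Left → 7, Right → 0; minimax = 0.
-5 ≠ 0, so there is no saddle point; optimal play is mixed.
Let Row play R1 with probability p. Expected payoff against Left: 7p + (-5)(1−p) = 12p − 5; against Right: (-8)p + 0(1−p) = −8p.
Setting these equal: 12p − 5 = −8p ⇒ 20p = 5 ⇒ p = 1/4, and the value is (12)·(1/4) − 5 = -2.
For Column: with q = P(Left), equating R1's and R2's payoffs gives 15q − 8 = −5q ⇒ q = 2/5.

1/4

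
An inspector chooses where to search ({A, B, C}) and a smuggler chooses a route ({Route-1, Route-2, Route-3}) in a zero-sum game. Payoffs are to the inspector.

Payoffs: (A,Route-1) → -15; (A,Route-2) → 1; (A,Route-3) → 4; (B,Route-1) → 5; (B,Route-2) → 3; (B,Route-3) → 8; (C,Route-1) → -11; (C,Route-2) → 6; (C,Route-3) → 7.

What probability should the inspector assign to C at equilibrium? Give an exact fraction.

Row minima: A → -15, B → 3, C → -11; maximin = 3.
Column maxima: Route-1 → 5, Route-2 → 6, Route-3 → 8; minimax = 5.
3 ≠ 5, so there is no saddle point; optimal play is mixed.
A is strictly dominated by B, so the inspector never plays it.
Route-3 is strictly dominated by Route-1 (it gives the inspector strictly more in every row), so the smuggler never plays it.
On the remaining 2×2 (B, C vs Route-1, Route-2):
Let the inspector play B with probability p. Expected payoff against Route-1: 5p + (-11)(1−p) = 16p − 11; against Route-2: 3p + 6(1−p) = −3p + 6.
Setting these equal: 16p − 11 = −3p + 6 ⇒ 19p = 17 ⇒ p = 17/19, and the value is (16)·(17/19) − 11 = 63/19.
For the smuggler: with q = P(Route-1), equating B's and C's payoffs gives 2q + 3 = −17q + 6 ⇒ q = 3/19.

2/19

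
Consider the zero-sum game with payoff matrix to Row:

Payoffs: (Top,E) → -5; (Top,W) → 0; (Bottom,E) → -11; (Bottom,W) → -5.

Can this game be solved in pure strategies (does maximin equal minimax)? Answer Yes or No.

Yes

Row minima: Top → -5, Bottom → -11; maximin = -5.
Column maxima: E → -5, W → 0; minimax = -5.
maximin = minimax = -5, so a saddle point exists.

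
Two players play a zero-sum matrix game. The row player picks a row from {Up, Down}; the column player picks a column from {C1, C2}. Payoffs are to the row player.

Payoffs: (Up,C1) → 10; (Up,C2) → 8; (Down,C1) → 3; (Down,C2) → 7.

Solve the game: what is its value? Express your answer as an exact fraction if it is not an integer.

Row minima: Up → 8, Down → 3; maximin = 8.
Column maxima: C1 → 10, C2 → 8; minimax = 8.
Since maximin = minimax = 8, there is a saddle point and the value is 8.

8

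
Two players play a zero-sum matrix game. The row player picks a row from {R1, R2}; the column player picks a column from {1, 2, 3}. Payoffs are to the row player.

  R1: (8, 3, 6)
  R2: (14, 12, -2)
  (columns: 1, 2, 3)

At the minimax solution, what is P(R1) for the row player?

Row minima: R1 → 3, R2 → -2; maximin = 3.
Column maxima: 1 → 14, 2 → 12, 3 → 6; minimax = 6.
3 ≠ 6, so there is no saddle point; optimal play is mixed.
1 is strictly dominated by 2 (it gives the row player strictly more in every row), so the column player never plays it.
On the remaining 2×2 (R1, R2 vs 2, 3):
Let the row player play R1 with probability p. Expected payoff against 2: 3p + 12(1−p) = −9p + 12; against 3: 6p + (-2)(1−p) = 8p − 2.
Setting these equal: −9p + 12 = 8p − 2 ⇒ −17p = -14 ⇒ p = 14/17, and the value is (-9)·(14/17) + 12 = 78/17.
For the column player: with q = P(2), equating R1's and R2's payoffs gives −3q + 6 = 14q − 2 ⇒ q = 8/17.

14/17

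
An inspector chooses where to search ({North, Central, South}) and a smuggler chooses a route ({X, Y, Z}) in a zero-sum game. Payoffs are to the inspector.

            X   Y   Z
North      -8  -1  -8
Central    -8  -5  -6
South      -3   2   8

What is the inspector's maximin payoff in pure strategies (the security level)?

Row minima: North → -8, Central → -8, South → -3.
The best of these is -3.

-3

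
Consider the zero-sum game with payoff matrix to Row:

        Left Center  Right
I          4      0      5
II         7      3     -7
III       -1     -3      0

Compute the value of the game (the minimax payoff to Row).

1

Row minima: I → 0, II → -7, III → -3; maximin = 0.
Column maxima: Left → 7, Center → 3, Right → 5; minimax = 3.
0 ≠ 3, so there is no saddle point; optimal play is mixed.
III is strictly dominated by I, so Row never plays it.
Left is strictly dominated by Center (it gives Row strictly more in every row), so Column never plays it.
On the remaining 2×2 (I, II vs Center, Right):
Let Row play I with probability p. Expected payoff against Center: 0p + 3(1−p) = −3p + 3; against Right: 5p + (-7)(1−p) = 12p − 7.
Setting these equal: −3p + 3 = 12p − 7 ⇒ −15p = -10 ⇒ p = 2/3, and the value is (-3)·(2/3) + 3 = 1.
For Column: with q = P(Center), equating I's and II's payoffs gives −5q + 5 = 10q − 7 ⇒ q = 4/5.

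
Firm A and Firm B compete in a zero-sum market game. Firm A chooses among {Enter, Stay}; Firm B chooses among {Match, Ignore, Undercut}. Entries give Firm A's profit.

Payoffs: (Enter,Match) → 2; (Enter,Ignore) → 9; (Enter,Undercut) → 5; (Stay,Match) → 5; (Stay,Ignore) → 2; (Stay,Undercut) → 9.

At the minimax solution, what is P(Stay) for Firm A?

7/10

Row minima: Enter → 2, Stay → 2; maximin = 2.
Column maxima: Match → 5, Ignore → 9, Undercut → 9; minimax = 5.
2 ≠ 5, so there is no saddle point; optimal play is mixed.
Undercut is strictly dominated by Match (it gives Firm A strictly more in every row), so Firm B never plays it.
On the remaining 2×2 (Enter, Stay vs Match, Ignore):
Let Firm A play Enter with probability p. Expected payoff against Match: 2p + 5(1−p) = −3p + 5; against Ignore: 9p + 2(1−p) = 7p + 2.
Setting these equal: −3p + 5 = 7p + 2 ⇒ −10p = -3 ⇒ p = 3/10, and the value is (-3)·(3/10) + 5 = 41/10.
For Firm B: with q = P(Match), equating Enter's and Stay's payoffs gives −7q + 9 = 3q + 2 ⇒ q = 7/10.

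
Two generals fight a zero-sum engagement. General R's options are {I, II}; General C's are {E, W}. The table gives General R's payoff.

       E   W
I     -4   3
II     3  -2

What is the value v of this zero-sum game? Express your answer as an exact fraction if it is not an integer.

1/12

Row minima: I → -4, II → -2; maximin = -2.
Column maxima: E → 3, W → 3; minimax = 3.
-2 ≠ 3, so there is no saddle point; optimal play is mixed.
Let General R play I with probability p. Expected payoff against E: (-4)p + 3(1−p) = −7p + 3; against W: 3p + (-2)(1−p) = 5p − 2.
Setting these equal: −7p + 3 = 5p − 2 ⇒ −12p = -5 ⇒ p = 5/12, and the value is (-7)·(5/12) + 3 = 1/12.
For General C: with q = P(E), equating I's and II's payoffs gives −7q + 3 = 5q − 2 ⇒ q = 5/12.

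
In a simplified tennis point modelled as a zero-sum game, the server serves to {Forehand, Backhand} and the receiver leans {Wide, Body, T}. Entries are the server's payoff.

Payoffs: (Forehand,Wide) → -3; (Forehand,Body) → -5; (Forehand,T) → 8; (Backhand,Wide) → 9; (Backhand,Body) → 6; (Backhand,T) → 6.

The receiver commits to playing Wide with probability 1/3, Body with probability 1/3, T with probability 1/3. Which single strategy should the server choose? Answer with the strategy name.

Backhand

Expected payoff of Forehand: (1/3)·(-3) + (1/3)·(-5) + (1/3)·8 = 0.
Expected payoff of Backhand: (1/3)·9 + (1/3)·6 + (1/3)·6 = 7.
The largest is 7, so the server's best response is Backhand.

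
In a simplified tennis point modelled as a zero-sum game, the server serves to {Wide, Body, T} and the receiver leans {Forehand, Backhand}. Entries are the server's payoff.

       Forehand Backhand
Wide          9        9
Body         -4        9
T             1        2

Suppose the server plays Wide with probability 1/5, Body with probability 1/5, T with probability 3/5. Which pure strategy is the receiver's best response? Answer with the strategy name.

If the receiver plays Forehand, the server's expected payoff is (1/5)·9 + (1/5)·(-4) + (3/5)·1 = 8/5.
If the receiver plays Backhand, the server's expected payoff is (1/5)·9 + (1/5)·9 + (3/5)·2 = 24/5.
The receiver minimizes the server's payoff; the smallest is 8/5, so the best response is Forehand.

Forehand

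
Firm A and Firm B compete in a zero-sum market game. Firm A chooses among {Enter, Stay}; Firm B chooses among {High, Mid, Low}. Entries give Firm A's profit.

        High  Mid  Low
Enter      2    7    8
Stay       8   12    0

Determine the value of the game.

Row minima: Enter → 2, Stay → 0; maximin = 2.
Column maxima: High → 8, Mid → 12, Low → 8; minimax = 8.
2 ≠ 8, so there is no saddle point; optimal play is mixed.
Mid is strictly dominated by High (it gives Firm A strictly more in every row), so Firm B never plays it.
On the remaining 2×2 (Enter, Stay vs High, Low):
Let Firm A play Enter with probability p. Expected payoff against High: 2p + 8(1−p) = −6p + 8; against Low: 8p + 0(1−p) = 8p.
Setting these equal: −6p + 8 = 8p ⇒ −14p = -8 ⇒ p = 4/7, and the value is (-6)·(4/7) + 8 = 32/7.
For Firm B: with q = P(High), equating Enter's and Stay's payoffs gives −6q + 8 = 8q ⇒ q = 4/7.

32/7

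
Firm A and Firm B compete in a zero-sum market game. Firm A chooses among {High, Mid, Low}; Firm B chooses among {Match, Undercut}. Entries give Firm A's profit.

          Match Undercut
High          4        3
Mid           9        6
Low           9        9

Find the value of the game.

9

Row minima: High → 3, Mid → 6, Low → 9; maximin = 9.
Column maxima: Match → 9, Undercut → 9; minimax = 9.
Since maximin = minimax = 9, there is a saddle point and the value is 9.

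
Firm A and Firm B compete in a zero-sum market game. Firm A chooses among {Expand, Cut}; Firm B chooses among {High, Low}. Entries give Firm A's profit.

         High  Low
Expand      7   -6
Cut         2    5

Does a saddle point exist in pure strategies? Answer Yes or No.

Row minima: Expand → -6, Cut → 2; maximin = 2.
Column maxima: High → 7, Low → 5; minimax = 5.
2 ≠ 5, so no pure-strategy equilibrium exists.

No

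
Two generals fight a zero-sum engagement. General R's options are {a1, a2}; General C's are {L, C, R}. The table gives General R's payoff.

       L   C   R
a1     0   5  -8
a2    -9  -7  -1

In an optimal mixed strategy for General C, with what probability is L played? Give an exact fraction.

Row minima: a1 → -8, a2 → -9; maximin = -8.
Column maxima: L → 0, C → 5, R → -1; minimax = -1.
-8 ≠ -1, so there is no saddle point; optimal play is mixed.
C is strictly dominated by L (it gives General R strictly more in every row), so General C never plays it.
On the remaining 2×2 (a1, a2 vs L, R):
Let General R play a1 with probability p. Expected payoff against L: 0p + (-9)(1−p) = 9p − 9; against R: (-8)p + (-1)(1−p) = −7p − 1.
Setting these equal: 9p − 9 = −7p − 1 ⇒ 16p = 8 ⇒ p = 1/2, and the value is (9)·(1/2) − 9 = -9/2.
For General C: with q = P(L), equating a1's and a2's payoffs gives 8q − 8 = −8q − 1 ⇒ q = 7/16.

7/16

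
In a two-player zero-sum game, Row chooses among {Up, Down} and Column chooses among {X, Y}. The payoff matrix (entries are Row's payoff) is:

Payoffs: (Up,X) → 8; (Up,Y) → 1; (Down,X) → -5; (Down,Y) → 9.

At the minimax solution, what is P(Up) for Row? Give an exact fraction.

2/3

Row minima: Up → 1, Down → -5; maximin = 1.
Column maxima: X → 8, Y → 9; minimax = 8.
1 ≠ 8, so there is no saddle point; optimal play is mixed.
Let Row play Up with probability p. Expected payoff against X: 8p + (-5)(1−p) = 13p − 5; against Y: 1p + 9(1−p) = −8p + 9.
Setting these equal: 13p − 5 = −8p + 9 ⇒ 21p = 14 ⇒ p = 2/3, and the value is (13)·(2/3) − 5 = 11/3.
For Column: with q = P(X), equating Up's and Down's payoffs gives 7q + 1 = −14q + 9 ⇒ q = 8/21.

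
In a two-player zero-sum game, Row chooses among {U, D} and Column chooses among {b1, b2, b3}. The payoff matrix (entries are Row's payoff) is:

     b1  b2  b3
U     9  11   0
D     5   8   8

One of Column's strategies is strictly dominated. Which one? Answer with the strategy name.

b1 holds Row's payoff strictly below b2 in every row: 9 < 11, 5 < 8.
So b2 is strictly dominated for Column.

b2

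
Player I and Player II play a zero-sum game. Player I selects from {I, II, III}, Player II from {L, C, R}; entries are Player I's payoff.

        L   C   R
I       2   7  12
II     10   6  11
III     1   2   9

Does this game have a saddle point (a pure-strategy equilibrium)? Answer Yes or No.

Row minima: I → 2, II → 6, III → 1; maximin = 6.
Column maxima: L → 10, C → 7, R → 12; minimax = 7.
6 ≠ 7, so no pure-strategy equilibrium exists.

No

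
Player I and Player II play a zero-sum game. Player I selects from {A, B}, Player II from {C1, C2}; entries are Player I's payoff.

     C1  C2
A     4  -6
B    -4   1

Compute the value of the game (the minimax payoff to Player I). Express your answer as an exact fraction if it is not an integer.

Row minima: A → -6, B → -4; maximin = -4.
Column maxima: C1 → 4, C2 → 1; minimax = 1.
-4 ≠ 1, so there is no saddle point; optimal play is mixed.
Let Player I play A with probability p. Expected payoff against C1: 4p + (-4)(1−p) = 8p − 4; against C2: (-6)p + 1(1−p) = −7p + 1.
Setting these equal: 8p − 4 = −7p + 1 ⇒ 15p = 5 ⇒ p = 1/3, and the value is (8)·(1/3) − 4 = -4/3.
For Player II: with q = P(C1), equating A's and B's payoffs gives 10q − 6 = −5q + 1 ⇒ q = 7/15.

-4/3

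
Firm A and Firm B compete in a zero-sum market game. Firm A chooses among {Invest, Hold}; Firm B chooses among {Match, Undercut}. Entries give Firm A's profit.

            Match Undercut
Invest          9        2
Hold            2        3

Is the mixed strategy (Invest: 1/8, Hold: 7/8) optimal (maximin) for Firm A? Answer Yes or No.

Against Match this mix gives (1/8)·9 + (7/8)·2 = 23/8.
Against Undercut this mix gives (1/8)·2 + (7/8)·3 = 23/8.
All of Firm B's active replies (Match, Undercut) yield 23/8, and no column does worse for Firm A. The mix makes Firm B indifferent and guarantees 23/8, so it is optimal.

Yes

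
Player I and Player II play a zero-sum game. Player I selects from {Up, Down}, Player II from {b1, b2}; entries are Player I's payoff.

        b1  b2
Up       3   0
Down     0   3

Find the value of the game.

3/2

Row minima: Up → 0, Down → 0; maximin = 0.
Column maxima: b1 → 3, b2 → 3; minimax = 3.
0 ≠ 3, so there is no saddle point; optimal play is mixed.
Let Player I play Up with probability p. Expected payoff against b1: 3p + 0(1−p) = 3p; against b2: 0p + 3(1−p) = −3p + 3.
Setting these equal: 3p = −3p + 3 ⇒ 6p = 3 ⇒ p = 1/2, and the value is (3)·(1/2) = 3/2.
For Player II: with q = P(b1), equating Up's and Down's payoffs gives 3q = −3q + 3 ⇒ q = 1/2.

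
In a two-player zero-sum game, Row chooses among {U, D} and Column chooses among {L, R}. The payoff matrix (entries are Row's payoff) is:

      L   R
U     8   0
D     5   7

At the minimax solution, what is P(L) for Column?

7/10

Row minima: U → 0, D → 5; maximin = 5.
Column maxima: L → 8, R → 7; minimax = 7.
5 ≠ 7, so there is no saddle point; optimal play is mixed.
Let Row play U with probability p. Expected payoff against L: 8p + 5(1−p) = 3p + 5; against R: 0p + 7(1−p) = −7p + 7.
Setting these equal: 3p + 5 = −7p + 7 ⇒ 10p = 2 ⇒ p = 1/5, and the value is (3)·(1/5) + 5 = 28/5.
For Column: with q = P(L), equating U's and D's payoffs gives 8q = −2q + 7 ⇒ q = 7/10.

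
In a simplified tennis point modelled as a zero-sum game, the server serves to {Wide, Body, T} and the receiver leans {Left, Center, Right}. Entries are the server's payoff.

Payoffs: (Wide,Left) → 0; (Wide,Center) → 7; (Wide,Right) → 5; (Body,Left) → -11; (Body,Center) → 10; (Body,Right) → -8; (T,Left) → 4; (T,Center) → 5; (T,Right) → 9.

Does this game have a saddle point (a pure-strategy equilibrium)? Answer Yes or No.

Row minima: Wide → 0, Body → -11, T → 4; maximin = 4.
Column maxima: Left → 4, Center → 10, Right → 9; minimax = 4.
maximin = minimax = 4, so a saddle point exists.

Yes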